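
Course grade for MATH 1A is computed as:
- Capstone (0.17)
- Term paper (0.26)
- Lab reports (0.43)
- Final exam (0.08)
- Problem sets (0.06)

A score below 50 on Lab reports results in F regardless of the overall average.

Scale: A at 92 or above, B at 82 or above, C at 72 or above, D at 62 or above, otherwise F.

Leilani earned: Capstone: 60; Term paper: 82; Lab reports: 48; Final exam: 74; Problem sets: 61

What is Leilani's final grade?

Lab reports score 48 < 50: minimum not met.
Weighted total:
  Capstone 60 × 0.17 = 10.2
  Term paper 82 × 0.26 = 21.32
  Lab reports 48 × 0.43 = 20.64
  Final exam 74 × 0.08 = 5.92
  Problem sets 61 × 0.06 = 3.66
Sum = 61.74
Because the Lab reports minimum was not met, the result is F.

F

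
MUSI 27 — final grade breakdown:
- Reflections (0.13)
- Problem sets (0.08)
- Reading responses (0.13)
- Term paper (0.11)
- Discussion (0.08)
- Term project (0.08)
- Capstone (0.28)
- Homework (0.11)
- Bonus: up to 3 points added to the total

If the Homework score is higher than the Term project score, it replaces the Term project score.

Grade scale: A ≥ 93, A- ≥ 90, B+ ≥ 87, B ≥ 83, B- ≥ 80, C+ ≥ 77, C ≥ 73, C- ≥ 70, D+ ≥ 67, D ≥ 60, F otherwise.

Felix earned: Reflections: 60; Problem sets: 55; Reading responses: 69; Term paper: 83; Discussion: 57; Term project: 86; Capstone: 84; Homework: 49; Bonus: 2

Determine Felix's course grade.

C-

Homework (49) ≤ Term project (86), so Term project stays at 86.
Weighted total:
  Reflections 60 × 0.13 = 7.8
  Problem sets 55 × 0.08 = 4.4
  Reading responses 69 × 0.13 = 8.97
  Term paper 83 × 0.11 = 9.13
  Discussion 57 × 0.08 = 4.56
  Term project 86 × 0.08 = 6.88
  Capstone 84 × 0.28 = 23.52
  Homework 49 × 0.11 = 5.39
Sum = 70.65
Bonus: 70.65 + 2 = 72.65
72.65 is ≥ 70 and < 73 → C-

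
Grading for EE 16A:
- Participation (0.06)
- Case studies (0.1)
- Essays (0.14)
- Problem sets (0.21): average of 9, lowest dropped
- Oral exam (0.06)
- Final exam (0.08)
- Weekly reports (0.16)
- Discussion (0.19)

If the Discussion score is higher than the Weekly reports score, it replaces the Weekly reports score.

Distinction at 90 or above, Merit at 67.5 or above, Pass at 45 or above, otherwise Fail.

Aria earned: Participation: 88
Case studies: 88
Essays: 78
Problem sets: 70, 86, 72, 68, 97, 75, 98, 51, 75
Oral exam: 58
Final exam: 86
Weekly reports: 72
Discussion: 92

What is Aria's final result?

Merit

Problem sets: drop 51 → average of remaining 8 = 641/8 = 80.125
Discussion (92) > Weekly reports (72), so Weekly reports counts as 92.
Weighted total:
  Participation 88 × 0.06 = 5.28
  Case studies 88 × 0.1 = 8.8
  Essays 78 × 0.14 = 10.92
  Problem sets 80.125 × 0.21 = 16.82625
  Oral exam 58 × 0.06 = 3.48
  Final exam 86 × 0.08 = 6.88
  Weekly reports 92 × 0.16 = 14.72
  Discussion 92 × 0.19 = 17.48
Sum = 84.38625
84.38625 is ≥ 67.5 and < 90 → Merit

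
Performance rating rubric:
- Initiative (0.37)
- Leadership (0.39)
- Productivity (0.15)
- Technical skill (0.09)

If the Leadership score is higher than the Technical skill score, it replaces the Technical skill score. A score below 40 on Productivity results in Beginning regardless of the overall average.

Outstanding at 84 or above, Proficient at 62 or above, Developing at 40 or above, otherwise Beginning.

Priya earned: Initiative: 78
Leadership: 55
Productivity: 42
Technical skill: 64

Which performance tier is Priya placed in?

Proficient

Leadership (55) ≤ Technical skill (64), so Technical skill stays at 64.
Productivity score 42 ≥ 40: minimum met.
Weighted total:
  Initiative 78 × 0.37 = 28.86
  Leadership 55 × 0.39 = 21.45
  Productivity 42 × 0.15 = 6.3
  Technical skill 64 × 0.09 = 5.76
Sum = 62.37
62.37 is ≥ 62 and < 84 → Proficient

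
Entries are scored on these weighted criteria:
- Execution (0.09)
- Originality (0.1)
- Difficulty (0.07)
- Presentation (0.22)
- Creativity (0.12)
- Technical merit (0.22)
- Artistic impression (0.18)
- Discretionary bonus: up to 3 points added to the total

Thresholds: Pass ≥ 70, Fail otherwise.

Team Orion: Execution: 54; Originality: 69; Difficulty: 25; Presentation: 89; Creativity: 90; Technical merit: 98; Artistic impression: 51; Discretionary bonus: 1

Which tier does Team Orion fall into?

Weighted total:
  Execution 54 × 0.09 = 4.86
  Originality 69 × 0.1 = 6.9
  Difficulty 25 × 0.07 = 1.75
  Presentation 89 × 0.22 = 19.58
  Creativity 90 × 0.12 = 10.8
  Technical merit 98 × 0.22 = 21.56
  Artistic impression 51 × 0.18 = 9.18
Sum = 74.63
Discretionary bonus: 74.63 + 1 = 75.63
75.63 ≥ 70 → Pass

Pass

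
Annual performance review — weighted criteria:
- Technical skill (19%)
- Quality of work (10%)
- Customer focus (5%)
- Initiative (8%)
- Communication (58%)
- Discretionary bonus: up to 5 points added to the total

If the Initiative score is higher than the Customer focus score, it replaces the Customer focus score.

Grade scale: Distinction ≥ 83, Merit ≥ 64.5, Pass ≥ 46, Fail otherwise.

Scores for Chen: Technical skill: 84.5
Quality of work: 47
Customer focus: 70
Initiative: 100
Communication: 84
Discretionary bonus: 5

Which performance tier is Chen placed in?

Initiative (100) > Customer focus (70), so Customer focus counts as 100.
Weighted total:
  Technical skill 84.5 × 0.19 = 16.055
  Quality of work 47 × 0.1 = 4.7
  Customer focus 100 × 0.05 = 5
  Initiative 100 × 0.08 = 8
  Communication 84 × 0.58 = 48.72
Sum = 82.475
Discretionary bonus: 82.475 + 5 = 87.475
87.475 ≥ 83 → Distinction

Distinction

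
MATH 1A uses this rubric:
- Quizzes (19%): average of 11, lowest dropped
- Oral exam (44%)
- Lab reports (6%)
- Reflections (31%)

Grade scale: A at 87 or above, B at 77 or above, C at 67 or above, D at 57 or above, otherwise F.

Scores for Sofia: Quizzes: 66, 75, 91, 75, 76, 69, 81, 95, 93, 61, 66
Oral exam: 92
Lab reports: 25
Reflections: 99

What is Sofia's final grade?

Quizzes: drop 61 → average of remaining 10 = 787/10 = 78.7
Weighted total:
  Quizzes 78.7 × 0.19 = 14.953
  Oral exam 92 × 0.44 = 40.48
  Lab reports 25 × 0.06 = 1.5
  Reflections 99 × 0.31 = 30.69
Sum = 87.623
87.623 ≥ 87 → A

A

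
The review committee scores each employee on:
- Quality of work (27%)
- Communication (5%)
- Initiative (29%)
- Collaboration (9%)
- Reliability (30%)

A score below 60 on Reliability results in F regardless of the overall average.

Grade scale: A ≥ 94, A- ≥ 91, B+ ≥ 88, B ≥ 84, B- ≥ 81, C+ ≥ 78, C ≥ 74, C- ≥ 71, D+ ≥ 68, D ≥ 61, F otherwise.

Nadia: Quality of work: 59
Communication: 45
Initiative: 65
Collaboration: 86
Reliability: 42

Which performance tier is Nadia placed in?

Reliability score 42 < 60: minimum not met.
Weighted total:
  Quality of work 59 × 0.27 = 15.93
  Communication 45 × 0.05 = 2.25
  Initiative 65 × 0.29 = 18.85
  Collaboration 86 × 0.09 = 7.74
  Reliability 42 × 0.3 = 12.6
Sum = 57.37
Because the Reliability minimum was not met, the result is F.

F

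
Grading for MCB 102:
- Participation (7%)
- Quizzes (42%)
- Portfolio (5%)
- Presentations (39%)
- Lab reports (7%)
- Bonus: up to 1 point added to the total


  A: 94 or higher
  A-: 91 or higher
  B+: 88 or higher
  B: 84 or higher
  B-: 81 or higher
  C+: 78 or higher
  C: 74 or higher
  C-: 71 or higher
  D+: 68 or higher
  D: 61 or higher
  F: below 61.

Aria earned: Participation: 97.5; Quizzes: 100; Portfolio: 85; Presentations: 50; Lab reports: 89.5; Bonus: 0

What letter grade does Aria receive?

Weighted total:
  Participation 97.5 × 0.07 = 6.825
  Quizzes 100 × 0.42 = 42
  Portfolio 85 × 0.05 = 4.25
  Presentations 50 × 0.39 = 19.5
  Lab reports 89.5 × 0.07 = 6.265
Sum = 78.84
Bonus: 78.84 + 0 = 78.84
78.84 is ≥ 78 and < 81 → C+

C+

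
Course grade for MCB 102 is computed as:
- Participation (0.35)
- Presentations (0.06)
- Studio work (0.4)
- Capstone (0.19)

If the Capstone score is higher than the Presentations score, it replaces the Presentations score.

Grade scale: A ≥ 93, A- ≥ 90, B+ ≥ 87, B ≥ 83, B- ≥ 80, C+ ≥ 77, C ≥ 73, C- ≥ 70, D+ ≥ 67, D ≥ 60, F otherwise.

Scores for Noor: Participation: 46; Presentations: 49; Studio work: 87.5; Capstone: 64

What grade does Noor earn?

D+

Capstone (64) > Presentations (49), so Presentations counts as 64.
Weighted total:
  Participation 46 × 0.35 = 16.1
  Presentations 64 × 0.06 = 3.84
  Studio work 87.5 × 0.4 = 35
  Capstone 64 × 0.19 = 12.16
Sum = 67.1
67.1 is ≥ 67 and < 70 → D+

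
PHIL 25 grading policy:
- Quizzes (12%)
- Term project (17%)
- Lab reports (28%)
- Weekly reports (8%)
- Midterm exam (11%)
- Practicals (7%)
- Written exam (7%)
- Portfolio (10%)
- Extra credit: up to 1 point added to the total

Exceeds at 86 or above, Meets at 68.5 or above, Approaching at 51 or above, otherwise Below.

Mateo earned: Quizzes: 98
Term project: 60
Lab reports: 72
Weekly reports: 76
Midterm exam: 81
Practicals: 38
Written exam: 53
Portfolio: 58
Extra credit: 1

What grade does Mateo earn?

Meets

Weighted total:
  Quizzes 98 × 0.12 = 11.76
  Term project 60 × 0.17 = 10.2
  Lab reports 72 × 0.28 = 20.16
  Weekly reports 76 × 0.08 = 6.08
  Midterm exam 81 × 0.11 = 8.91
  Practicals 38 × 0.07 = 2.66
  Written exam 53 × 0.07 = 3.71
  Portfolio 58 × 0.1 = 5.8
Sum = 69.28
Extra credit: 69.28 + 1 = 70.28
70.28 is ≥ 68.5 and < 86 → Meets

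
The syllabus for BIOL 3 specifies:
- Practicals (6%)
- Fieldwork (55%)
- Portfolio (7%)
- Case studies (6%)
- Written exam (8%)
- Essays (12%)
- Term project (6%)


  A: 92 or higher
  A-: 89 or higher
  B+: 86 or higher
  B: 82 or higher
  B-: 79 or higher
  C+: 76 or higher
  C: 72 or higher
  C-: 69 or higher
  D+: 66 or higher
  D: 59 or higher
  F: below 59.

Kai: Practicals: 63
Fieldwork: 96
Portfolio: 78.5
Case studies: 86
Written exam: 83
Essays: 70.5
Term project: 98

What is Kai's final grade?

Weighted total:
  Practicals 63 × 0.06 = 3.78
  Fieldwork 96 × 0.55 = 52.8
  Portfolio 78.5 × 0.07 = 5.495
  Case studies 86 × 0.06 = 5.16
  Written exam 83 × 0.08 = 6.64
  Essays 70.5 × 0.12 = 8.46
  Term project 98 × 0.06 = 5.88
Sum = 88.215
88.215 is ≥ 86 and < 89 → B+

B+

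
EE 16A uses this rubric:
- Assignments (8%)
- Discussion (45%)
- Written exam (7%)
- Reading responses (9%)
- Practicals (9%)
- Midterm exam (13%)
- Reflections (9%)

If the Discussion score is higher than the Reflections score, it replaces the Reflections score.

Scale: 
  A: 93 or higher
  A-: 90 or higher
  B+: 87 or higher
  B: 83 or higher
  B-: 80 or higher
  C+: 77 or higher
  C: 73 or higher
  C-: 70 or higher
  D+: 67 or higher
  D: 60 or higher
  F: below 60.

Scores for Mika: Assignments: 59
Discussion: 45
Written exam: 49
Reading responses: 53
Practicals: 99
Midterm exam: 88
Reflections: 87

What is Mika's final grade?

Discussion (45) ≤ Reflections (87), so Reflections stays at 87.
Weighted total:
  Assignments 59 × 0.08 = 4.72
  Discussion 45 × 0.45 = 20.25
  Written exam 49 × 0.07 = 3.43
  Reading responses 53 × 0.09 = 4.77
  Practicals 99 × 0.09 = 8.91
  Midterm exam 88 × 0.13 = 11.44
  Reflections 87 × 0.09 = 7.83
Sum = 61.35
61.35 is ≥ 60 and < 67 → D

D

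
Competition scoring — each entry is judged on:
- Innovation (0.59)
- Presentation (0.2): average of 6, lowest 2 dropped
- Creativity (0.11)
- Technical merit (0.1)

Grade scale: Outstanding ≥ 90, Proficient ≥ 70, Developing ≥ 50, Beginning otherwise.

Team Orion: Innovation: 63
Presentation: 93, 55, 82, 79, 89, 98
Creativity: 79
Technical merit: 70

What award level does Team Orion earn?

Proficient

Presentation: drop 55, 79 → average of remaining 4 = 362/4 = 90.5
Weighted total:
  Innovation 63 × 0.59 = 37.17
  Presentation 90.5 × 0.2 = 18.1
  Creativity 79 × 0.11 = 8.69
  Technical merit 70 × 0.1 = 7
Sum = 70.96
70.96 is ≥ 70 and < 90 → Proficient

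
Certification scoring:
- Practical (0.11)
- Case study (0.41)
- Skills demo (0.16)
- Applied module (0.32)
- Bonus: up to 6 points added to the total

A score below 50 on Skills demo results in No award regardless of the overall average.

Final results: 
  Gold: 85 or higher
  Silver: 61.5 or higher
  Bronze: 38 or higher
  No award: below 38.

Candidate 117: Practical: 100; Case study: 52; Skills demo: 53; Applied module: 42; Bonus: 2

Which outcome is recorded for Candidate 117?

Bronze

Skills demo score 53 ≥ 50: minimum met.
Weighted total:
  Practical 100 × 0.11 = 11
  Case study 52 × 0.41 = 21.32
  Skills demo 53 × 0.16 = 8.48
  Applied module 42 × 0.32 = 13.44
Sum = 54.24
Bonus: 54.24 + 2 = 56.24
56.24 is ≥ 38 and < 61.5 → Bronze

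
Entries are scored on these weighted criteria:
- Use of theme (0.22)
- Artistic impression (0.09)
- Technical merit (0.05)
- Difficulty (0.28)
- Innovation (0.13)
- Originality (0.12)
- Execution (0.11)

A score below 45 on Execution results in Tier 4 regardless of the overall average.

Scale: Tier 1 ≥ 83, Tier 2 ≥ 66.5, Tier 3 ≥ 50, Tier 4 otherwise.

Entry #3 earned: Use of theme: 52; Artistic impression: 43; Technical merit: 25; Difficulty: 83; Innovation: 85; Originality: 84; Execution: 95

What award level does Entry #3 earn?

Tier 2

Execution score 95 ≥ 45: minimum met.
Weighted total:
  Use of theme 52 × 0.22 = 11.44
  Artistic impression 43 × 0.09 = 3.87
  Technical merit 25 × 0.05 = 1.25
  Difficulty 83 × 0.28 = 23.24
  Innovation 85 × 0.13 = 11.05
  Originality 84 × 0.12 = 10.08
  Execution 95 × 0.11 = 10.45
Sum = 71.38
71.38 is ≥ 66.5 and < 83 → Tier 2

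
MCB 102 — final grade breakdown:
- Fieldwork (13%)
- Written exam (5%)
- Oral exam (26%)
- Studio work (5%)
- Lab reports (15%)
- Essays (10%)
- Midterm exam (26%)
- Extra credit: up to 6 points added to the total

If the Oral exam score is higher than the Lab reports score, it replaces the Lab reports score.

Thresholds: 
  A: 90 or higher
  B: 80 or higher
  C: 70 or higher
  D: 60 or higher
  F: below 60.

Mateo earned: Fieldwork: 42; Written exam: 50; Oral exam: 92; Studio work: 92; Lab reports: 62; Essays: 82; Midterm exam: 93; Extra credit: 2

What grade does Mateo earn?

Oral exam (92) > Lab reports (62), so Lab reports counts as 92.
Weighted total:
  Fieldwork 42 × 0.13 = 5.46
  Written exam 50 × 0.05 = 2.5
  Oral exam 92 × 0.26 = 23.92
  Studio work 92 × 0.05 = 4.6
  Lab reports 92 × 0.15 = 13.8
  Essays 82 × 0.1 = 8.2
  Midterm exam 93 × 0.26 = 24.18
Sum = 82.66
Extra credit: 82.66 + 2 = 84.66
84.66 is ≥ 80 and < 90 → B

B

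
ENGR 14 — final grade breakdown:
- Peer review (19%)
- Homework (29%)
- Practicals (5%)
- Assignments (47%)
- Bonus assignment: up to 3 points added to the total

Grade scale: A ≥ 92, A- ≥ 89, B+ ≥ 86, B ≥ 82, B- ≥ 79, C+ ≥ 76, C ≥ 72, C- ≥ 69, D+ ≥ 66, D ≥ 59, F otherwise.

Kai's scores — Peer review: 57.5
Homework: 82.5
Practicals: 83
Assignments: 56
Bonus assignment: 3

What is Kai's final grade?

Weighted total:
  Peer review 57.5 × 0.19 = 10.925
  Homework 82.5 × 0.29 = 23.925
  Practicals 83 × 0.05 = 4.15
  Assignments 56 × 0.47 = 26.32
Sum = 65.32
Bonus assignment: 65.32 + 3 = 68.32
68.32 is ≥ 66 and < 69 → D+

D+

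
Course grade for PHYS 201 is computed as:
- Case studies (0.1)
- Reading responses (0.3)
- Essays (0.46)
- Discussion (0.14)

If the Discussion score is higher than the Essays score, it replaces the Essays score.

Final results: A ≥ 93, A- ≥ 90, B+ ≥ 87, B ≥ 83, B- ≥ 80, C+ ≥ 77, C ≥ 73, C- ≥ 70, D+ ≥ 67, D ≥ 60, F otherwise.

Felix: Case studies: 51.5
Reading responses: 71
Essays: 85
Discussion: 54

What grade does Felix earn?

C

Discussion (54) ≤ Essays (85), so Essays stays at 85.
Weighted total:
  Case studies 51.5 × 0.1 = 5.15
  Reading responses 71 × 0.3 = 21.3
  Essays 85 × 0.46 = 39.1
  Discussion 54 × 0.14 = 7.56
Sum = 73.11
73.11 is ≥ 73 and < 77 → C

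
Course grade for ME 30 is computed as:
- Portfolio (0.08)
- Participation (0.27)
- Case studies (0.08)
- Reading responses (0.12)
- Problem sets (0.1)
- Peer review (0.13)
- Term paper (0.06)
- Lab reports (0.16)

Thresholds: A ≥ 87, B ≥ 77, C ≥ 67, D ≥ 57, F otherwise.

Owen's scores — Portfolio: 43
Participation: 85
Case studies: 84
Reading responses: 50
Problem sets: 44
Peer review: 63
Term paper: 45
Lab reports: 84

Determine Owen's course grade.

C

Weighted total:
  Portfolio 43 × 0.08 = 3.44
  Participation 85 × 0.27 = 22.95
  Case studies 84 × 0.08 = 6.72
  Reading responses 50 × 0.12 = 6
  Problem sets 44 × 0.1 = 4.4
  Peer review 63 × 0.13 = 8.19
  Term paper 45 × 0.06 = 2.7
  Lab reports 84 × 0.16 = 13.44
Sum = 67.84
67.84 is ≥ 67 and < 77 → C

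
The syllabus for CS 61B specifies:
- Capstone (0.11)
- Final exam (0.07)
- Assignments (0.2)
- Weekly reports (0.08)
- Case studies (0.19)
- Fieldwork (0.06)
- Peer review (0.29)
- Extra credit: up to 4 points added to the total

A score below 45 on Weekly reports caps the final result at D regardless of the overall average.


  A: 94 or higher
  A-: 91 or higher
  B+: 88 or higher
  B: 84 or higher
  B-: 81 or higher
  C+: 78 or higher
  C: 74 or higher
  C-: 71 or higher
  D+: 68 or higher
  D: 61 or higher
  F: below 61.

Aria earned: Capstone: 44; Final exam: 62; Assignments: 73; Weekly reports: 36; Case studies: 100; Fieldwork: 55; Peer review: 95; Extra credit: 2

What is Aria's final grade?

Weekly reports score 36 < 45: minimum not met.
Weighted total:
  Capstone 44 × 0.11 = 4.84
  Final exam 62 × 0.07 = 4.34
  Assignments 73 × 0.2 = 14.6
  Weekly reports 36 × 0.08 = 2.88
  Case studies 100 × 0.19 = 19
  Fieldwork 55 × 0.06 = 3.3
  Peer review 95 × 0.29 = 27.55
Sum = 76.51
Extra credit: 76.51 + 2 = 78.51
78.51 would be C+; cap at D applies → D.

D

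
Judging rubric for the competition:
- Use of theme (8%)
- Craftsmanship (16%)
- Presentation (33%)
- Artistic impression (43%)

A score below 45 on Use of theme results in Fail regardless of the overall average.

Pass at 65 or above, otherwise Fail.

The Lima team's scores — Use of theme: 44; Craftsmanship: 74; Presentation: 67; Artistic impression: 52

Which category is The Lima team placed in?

Fail

Use of theme score 44 < 45: minimum not met.
Weighted total:
  Use of theme 44 × 0.08 = 3.52
  Craftsmanship 74 × 0.16 = 11.84
  Presentation 67 × 0.33 = 22.11
  Artistic impression 52 × 0.43 = 22.36
Sum = 59.83
Because the Use of theme minimum was not met, the result is Fail.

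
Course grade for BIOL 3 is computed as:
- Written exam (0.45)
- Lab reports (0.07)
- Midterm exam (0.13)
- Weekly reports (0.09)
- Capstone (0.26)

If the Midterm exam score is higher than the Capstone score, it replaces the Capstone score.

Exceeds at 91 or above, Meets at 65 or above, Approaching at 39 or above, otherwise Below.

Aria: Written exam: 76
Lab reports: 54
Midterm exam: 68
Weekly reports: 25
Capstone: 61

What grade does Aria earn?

Midterm exam (68) > Capstone (61), so Capstone counts as 68.
Weighted total:
  Written exam 76 × 0.45 = 34.2
  Lab reports 54 × 0.07 = 3.78
  Midterm exam 68 × 0.13 = 8.84
  Weekly reports 25 × 0.09 = 2.25
  Capstone 68 × 0.26 = 17.68
Sum = 66.75
66.75 is ≥ 65 and < 91 → Meets

Meets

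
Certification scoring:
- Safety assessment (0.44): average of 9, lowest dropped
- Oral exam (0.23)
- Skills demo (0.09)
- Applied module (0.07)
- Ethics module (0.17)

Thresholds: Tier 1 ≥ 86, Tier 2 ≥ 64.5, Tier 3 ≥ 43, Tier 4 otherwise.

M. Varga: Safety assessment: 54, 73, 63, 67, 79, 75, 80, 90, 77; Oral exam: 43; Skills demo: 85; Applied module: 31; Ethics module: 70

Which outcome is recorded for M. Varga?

Tier 2

Safety assessment: drop 54 → average of remaining 8 = 604/8 = 75.5
Weighted total:
  Safety assessment 75.5 × 0.44 = 33.22
  Oral exam 43 × 0.23 = 9.89
  Skills demo 85 × 0.09 = 7.65
  Applied module 31 × 0.07 = 2.17
  Ethics module 70 × 0.17 = 11.9
Sum = 64.83
64.83 is ≥ 64.5 and < 86 → Tier 2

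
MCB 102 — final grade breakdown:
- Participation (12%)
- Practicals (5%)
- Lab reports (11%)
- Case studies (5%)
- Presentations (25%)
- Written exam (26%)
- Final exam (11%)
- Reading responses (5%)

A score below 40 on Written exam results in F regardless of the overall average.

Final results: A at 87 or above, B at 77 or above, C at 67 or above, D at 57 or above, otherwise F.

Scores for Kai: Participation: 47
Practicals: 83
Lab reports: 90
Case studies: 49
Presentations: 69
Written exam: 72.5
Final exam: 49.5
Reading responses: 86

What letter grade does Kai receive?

C

Written exam score 72.5 ≥ 40: minimum met.
Weighted total:
  Participation 47 × 0.12 = 5.64
  Practicals 83 × 0.05 = 4.15
  Lab reports 90 × 0.11 = 9.9
  Case studies 49 × 0.05 = 2.45
  Presentations 69 × 0.25 = 17.25
  Written exam 72.5 × 0.26 = 18.85
  Final exam 49.5 × 0.11 = 5.445
  Reading responses 86 × 0.05 = 4.3
Sum = 67.985
67.985 is ≥ 67 and < 77 → C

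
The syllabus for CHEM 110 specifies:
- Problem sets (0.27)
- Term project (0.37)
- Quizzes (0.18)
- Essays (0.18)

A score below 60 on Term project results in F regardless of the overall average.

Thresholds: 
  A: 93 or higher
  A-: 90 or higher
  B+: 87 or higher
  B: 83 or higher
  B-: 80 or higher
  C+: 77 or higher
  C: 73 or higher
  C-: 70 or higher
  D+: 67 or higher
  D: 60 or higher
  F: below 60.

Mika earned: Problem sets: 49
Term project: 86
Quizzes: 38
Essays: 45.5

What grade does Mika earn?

Term project score 86 ≥ 60: minimum met.
Weighted total:
  Problem sets 49 × 0.27 = 13.23
  Term project 86 × 0.37 = 31.82
  Quizzes 38 × 0.18 = 6.84
  Essays 45.5 × 0.18 = 8.19
Sum = 60.08
60.08 is ≥ 60 and < 67 → D

D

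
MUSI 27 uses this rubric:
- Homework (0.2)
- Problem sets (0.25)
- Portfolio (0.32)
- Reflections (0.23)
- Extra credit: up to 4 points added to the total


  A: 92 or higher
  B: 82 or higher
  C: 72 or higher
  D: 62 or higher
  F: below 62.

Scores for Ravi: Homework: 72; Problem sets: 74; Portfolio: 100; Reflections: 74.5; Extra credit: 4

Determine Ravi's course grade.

Weighted total:
  Homework 72 × 0.2 = 14.4
  Problem sets 74 × 0.25 = 18.5
  Portfolio 100 × 0.32 = 32
  Reflections 74.5 × 0.23 = 17.135
Sum = 82.035
Extra credit: 82.035 + 4 = 86.035
86.035 is ≥ 82 and < 92 → B

B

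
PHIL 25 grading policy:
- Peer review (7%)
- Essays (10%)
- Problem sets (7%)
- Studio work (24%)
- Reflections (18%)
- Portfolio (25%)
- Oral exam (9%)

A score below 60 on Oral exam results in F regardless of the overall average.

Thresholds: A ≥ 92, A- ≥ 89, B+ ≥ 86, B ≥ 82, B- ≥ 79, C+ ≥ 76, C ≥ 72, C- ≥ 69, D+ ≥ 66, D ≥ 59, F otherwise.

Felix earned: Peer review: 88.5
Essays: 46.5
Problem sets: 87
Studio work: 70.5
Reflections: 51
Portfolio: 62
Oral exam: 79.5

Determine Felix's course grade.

D

Oral exam score 79.5 ≥ 60: minimum met.
Weighted total:
  Peer review 88.5 × 0.07 = 6.195
  Essays 46.5 × 0.1 = 4.65
  Problem sets 87 × 0.07 = 6.09
  Studio work 70.5 × 0.24 = 16.92
  Reflections 51 × 0.18 = 9.18
  Portfolio 62 × 0.25 = 15.5
  Oral exam 79.5 × 0.09 = 7.155
Sum = 65.69
65.69 is ≥ 59 and < 66 → D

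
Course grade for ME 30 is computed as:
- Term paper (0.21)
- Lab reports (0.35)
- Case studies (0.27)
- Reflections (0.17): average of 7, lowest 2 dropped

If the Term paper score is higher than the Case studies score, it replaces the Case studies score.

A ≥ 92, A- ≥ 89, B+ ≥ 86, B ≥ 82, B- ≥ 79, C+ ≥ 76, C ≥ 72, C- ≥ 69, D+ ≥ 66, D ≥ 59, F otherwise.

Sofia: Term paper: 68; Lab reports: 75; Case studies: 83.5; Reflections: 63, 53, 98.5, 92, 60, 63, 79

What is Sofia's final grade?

C+

Reflections: drop 53, 60 → average of remaining 5 = 395.5/5 = 79.1
Term paper (68) ≤ Case studies (83.5), so Case studies stays at 83.5.
Weighted total:
  Term paper 68 × 0.21 = 14.28
  Lab reports 75 × 0.35 = 26.25
  Case studies 83.5 × 0.27 = 22.545
  Reflections 79.1 × 0.17 = 13.447
Sum = 76.522
76.522 is ≥ 76 and < 79 → C+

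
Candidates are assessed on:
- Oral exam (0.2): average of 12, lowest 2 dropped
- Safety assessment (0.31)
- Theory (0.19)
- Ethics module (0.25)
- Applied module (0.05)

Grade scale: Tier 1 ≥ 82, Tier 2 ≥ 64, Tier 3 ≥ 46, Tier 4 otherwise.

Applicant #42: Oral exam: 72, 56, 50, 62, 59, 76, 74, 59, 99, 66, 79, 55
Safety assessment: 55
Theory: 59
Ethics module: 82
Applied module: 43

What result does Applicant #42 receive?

Oral exam: drop 50, 55 → average of remaining 10 = 702/10 = 70.2
Weighted total:
  Oral exam 70.2 × 0.2 = 14.04
  Safety assessment 55 × 0.31 = 17.05
  Theory 59 × 0.19 = 11.21
  Ethics module 82 × 0.25 = 20.5
  Applied module 43 × 0.05 = 2.15
Sum = 64.95
64.95 is ≥ 64 and < 82 → Tier 2

Tier 2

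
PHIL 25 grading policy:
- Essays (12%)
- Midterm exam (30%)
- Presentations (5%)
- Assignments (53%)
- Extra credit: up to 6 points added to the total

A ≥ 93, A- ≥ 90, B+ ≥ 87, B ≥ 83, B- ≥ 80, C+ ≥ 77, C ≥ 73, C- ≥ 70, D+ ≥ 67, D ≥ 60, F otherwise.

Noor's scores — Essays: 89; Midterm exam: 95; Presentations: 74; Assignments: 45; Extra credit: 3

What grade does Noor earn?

Weighted total:
  Essays 89 × 0.12 = 10.68
  Midterm exam 95 × 0.3 = 28.5
  Presentations 74 × 0.05 = 3.7
  Assignments 45 × 0.53 = 23.85
Sum = 66.73
Extra credit: 66.73 + 3 = 69.73
69.73 is ≥ 67 and < 70 → D+

D+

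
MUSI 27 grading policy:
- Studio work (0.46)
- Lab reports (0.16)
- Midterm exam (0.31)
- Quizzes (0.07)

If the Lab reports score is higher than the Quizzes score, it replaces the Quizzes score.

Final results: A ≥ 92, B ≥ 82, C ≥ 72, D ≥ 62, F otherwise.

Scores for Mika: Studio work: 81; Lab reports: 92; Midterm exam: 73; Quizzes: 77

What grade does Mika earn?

Lab reports (92) > Quizzes (77), so Quizzes counts as 92.
Weighted total:
  Studio work 81 × 0.46 = 37.26
  Lab reports 92 × 0.16 = 14.72
  Midterm exam 73 × 0.31 = 22.63
  Quizzes 92 × 0.07 = 6.44
Sum = 81.05
81.05 is ≥ 72 and < 82 → C

C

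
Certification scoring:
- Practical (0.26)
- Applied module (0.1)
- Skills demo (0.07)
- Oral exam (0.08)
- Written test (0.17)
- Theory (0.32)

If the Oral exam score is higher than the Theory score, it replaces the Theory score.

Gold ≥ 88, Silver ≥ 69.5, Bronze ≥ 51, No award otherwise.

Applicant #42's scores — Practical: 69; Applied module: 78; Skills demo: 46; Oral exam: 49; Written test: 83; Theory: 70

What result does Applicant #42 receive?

Oral exam (49) ≤ Theory (70), so Theory stays at 70.
Weighted total:
  Practical 69 × 0.26 = 17.94
  Applied module 78 × 0.1 = 7.8
  Skills demo 46 × 0.07 = 3.22
  Oral exam 49 × 0.08 = 3.92
  Written test 83 × 0.17 = 14.11
  Theory 70 × 0.32 = 22.4
Sum = 69.39
69.39 is ≥ 51 and < 69.5 → Bronze

Bronze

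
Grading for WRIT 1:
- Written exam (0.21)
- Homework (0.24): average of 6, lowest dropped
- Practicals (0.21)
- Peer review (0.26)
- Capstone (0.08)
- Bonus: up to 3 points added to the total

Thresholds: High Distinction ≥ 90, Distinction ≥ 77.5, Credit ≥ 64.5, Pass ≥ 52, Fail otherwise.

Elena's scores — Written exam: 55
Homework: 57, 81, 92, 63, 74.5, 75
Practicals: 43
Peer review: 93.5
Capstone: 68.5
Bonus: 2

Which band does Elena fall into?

Homework: drop 57 → average of remaining 5 = 385.5/5 = 77.1
Weighted total:
  Written exam 55 × 0.21 = 11.55
  Homework 77.1 × 0.24 = 18.504
  Practicals 43 × 0.21 = 9.03
  Peer review 93.5 × 0.26 = 24.31
  Capstone 68.5 × 0.08 = 5.48
Sum = 68.874
Bonus: 68.874 + 2 = 70.874
70.874 is ≥ 64.5 and < 77.5 → Credit

Credit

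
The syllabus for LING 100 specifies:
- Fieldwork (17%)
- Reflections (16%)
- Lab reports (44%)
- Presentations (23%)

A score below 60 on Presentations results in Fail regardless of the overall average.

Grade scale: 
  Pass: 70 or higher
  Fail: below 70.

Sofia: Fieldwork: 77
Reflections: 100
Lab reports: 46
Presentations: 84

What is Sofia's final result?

Presentations score 84 ≥ 60: minimum met.
Weighted total:
  Fieldwork 77 × 0.17 = 13.09
  Reflections 100 × 0.16 = 16
  Lab reports 46 × 0.44 = 20.24
  Presentations 84 × 0.23 = 19.32
Sum = 68.65
68.65 < 70 → Fail

Fail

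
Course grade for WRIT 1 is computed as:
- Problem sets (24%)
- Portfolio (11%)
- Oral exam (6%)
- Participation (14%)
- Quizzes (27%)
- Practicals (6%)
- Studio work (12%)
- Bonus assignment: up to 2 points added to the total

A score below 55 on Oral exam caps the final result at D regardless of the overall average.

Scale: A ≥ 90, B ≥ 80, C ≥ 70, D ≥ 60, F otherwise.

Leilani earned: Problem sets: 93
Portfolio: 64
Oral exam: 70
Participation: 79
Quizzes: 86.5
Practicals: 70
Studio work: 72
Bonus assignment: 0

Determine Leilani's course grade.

Oral exam score 70 ≥ 55: minimum met.
Weighted total:
  Problem sets 93 × 0.24 = 22.32
  Portfolio 64 × 0.11 = 7.04
  Oral exam 70 × 0.06 = 4.2
  Participation 79 × 0.14 = 11.06
  Quizzes 86.5 × 0.27 = 23.355
  Practicals 70 × 0.06 = 4.2
  Studio work 72 × 0.12 = 8.64
Sum = 80.815
Bonus assignment: 80.815 + 0 = 80.815
80.815 is ≥ 80 and < 90 → B

B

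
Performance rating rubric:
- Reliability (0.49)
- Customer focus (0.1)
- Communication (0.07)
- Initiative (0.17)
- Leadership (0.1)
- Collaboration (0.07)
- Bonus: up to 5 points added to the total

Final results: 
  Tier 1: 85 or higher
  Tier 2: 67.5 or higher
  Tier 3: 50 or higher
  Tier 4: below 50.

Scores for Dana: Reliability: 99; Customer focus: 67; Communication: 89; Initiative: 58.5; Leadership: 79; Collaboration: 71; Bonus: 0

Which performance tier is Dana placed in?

Weighted total:
  Reliability 99 × 0.49 = 48.51
  Customer focus 67 × 0.1 = 6.7
  Communication 89 × 0.07 = 6.23
  Initiative 58.5 × 0.17 = 9.945
  Leadership 79 × 0.1 = 7.9
  Collaboration 71 × 0.07 = 4.97
Sum = 84.255
Bonus: 84.255 + 0 = 84.255
84.255 is ≥ 67.5 and < 85 → Tier 2

Tier 2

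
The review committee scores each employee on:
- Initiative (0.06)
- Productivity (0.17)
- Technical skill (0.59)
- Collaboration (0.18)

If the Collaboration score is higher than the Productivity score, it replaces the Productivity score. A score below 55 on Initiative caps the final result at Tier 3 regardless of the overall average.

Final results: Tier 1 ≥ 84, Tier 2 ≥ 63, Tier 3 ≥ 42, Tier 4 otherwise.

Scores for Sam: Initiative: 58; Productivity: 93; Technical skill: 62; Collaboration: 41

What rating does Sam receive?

Collaboration (41) ≤ Productivity (93), so Productivity stays at 93.
Initiative score 58 ≥ 55: minimum met.
Weighted total:
  Initiative 58 × 0.06 = 3.48
  Productivity 93 × 0.17 = 15.81
  Technical skill 62 × 0.59 = 36.58
  Collaboration 41 × 0.18 = 7.38
Sum = 63.25
63.25 is ≥ 63 and < 84 → Tier 2

Tier 2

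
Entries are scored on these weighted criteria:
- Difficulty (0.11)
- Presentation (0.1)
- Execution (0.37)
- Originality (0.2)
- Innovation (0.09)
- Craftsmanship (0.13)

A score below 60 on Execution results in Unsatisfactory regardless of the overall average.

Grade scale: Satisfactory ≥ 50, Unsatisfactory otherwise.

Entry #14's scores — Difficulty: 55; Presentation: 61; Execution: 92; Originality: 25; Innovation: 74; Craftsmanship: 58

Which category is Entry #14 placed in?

Execution score 92 ≥ 60: minimum met.
Weighted total:
  Difficulty 55 × 0.11 = 6.05
  Presentation 61 × 0.1 = 6.1
  Execution 92 × 0.37 = 34.04
  Originality 25 × 0.2 = 5
  Innovation 74 × 0.09 = 6.66
  Craftsmanship 58 × 0.13 = 7.54
Sum = 65.39
65.39 ≥ 50 → Satisfactory

Satisfactory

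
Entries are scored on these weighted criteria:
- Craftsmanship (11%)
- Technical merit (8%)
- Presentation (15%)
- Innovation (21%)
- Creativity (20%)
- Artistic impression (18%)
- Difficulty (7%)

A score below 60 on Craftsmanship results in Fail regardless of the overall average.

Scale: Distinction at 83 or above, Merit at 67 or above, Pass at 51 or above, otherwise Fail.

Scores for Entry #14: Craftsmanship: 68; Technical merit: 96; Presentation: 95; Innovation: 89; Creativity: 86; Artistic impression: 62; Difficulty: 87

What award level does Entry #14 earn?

Craftsmanship score 68 ≥ 60: minimum met.
Weighted total:
  Craftsmanship 68 × 0.11 = 7.48
  Technical merit 96 × 0.08 = 7.68
  Presentation 95 × 0.15 = 14.25
  Innovation 89 × 0.21 = 18.69
  Creativity 86 × 0.2 = 17.2
  Artistic impression 62 × 0.18 = 11.16
  Difficulty 87 × 0.07 = 6.09
Sum = 82.55
82.55 is ≥ 67 and < 83 → Merit

Merit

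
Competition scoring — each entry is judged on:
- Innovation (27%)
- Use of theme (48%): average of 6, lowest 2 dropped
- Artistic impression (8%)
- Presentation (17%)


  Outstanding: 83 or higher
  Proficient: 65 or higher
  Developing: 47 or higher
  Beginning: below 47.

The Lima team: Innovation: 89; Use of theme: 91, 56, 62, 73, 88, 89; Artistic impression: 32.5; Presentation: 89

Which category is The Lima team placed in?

Use of theme: drop 56, 62 → average of remaining 4 = 341/4 = 85.25
Weighted total:
  Innovation 89 × 0.27 = 24.03
  Use of theme 85.25 × 0.48 = 40.92
  Artistic impression 32.5 × 0.08 = 2.6
  Presentation 89 × 0.17 = 15.13
Sum = 82.68
82.68 is ≥ 65 and < 83 → Proficient

Proficient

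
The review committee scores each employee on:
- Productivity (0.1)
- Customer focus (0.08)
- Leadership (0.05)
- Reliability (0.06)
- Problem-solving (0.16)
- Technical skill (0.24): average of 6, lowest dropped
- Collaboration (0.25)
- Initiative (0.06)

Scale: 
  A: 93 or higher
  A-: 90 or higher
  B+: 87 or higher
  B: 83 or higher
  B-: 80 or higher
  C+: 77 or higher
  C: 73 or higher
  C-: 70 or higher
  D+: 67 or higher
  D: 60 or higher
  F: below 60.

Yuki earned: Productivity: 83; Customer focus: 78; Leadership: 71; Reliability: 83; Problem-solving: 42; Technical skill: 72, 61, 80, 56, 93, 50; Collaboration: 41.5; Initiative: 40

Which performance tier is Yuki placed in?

F

Technical skill: drop 50 → average of remaining 5 = 362/5 = 72.4
Weighted total:
  Productivity 83 × 0.1 = 8.3
  Customer focus 78 × 0.08 = 6.24
  Leadership 71 × 0.05 = 3.55
  Reliability 83 × 0.06 = 4.98
  Problem-solving 42 × 0.16 = 6.72
  Technical skill 72.4 × 0.24 = 17.376
  Collaboration 41.5 × 0.25 = 10.375
  Initiative 40 × 0.06 = 2.4
Sum = 59.941
59.941 < 60 → F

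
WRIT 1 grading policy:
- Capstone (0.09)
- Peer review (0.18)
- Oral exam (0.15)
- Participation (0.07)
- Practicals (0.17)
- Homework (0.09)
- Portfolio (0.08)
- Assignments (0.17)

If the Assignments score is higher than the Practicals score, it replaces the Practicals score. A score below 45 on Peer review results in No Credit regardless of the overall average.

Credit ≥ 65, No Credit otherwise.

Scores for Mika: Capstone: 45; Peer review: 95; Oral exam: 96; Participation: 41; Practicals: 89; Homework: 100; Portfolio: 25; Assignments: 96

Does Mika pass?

Assignments (96) > Practicals (89), so Practicals counts as 96.
Peer review score 95 ≥ 45: minimum met.
Weighted total:
  Capstone 45 × 0.09 = 4.05
  Peer review 95 × 0.18 = 17.1
  Oral exam 96 × 0.15 = 14.4
  Participation 41 × 0.07 = 2.87
  Practicals 96 × 0.17 = 16.32
  Homework 100 × 0.09 = 9
  Portfolio 25 × 0.08 = 2
  Assignments 96 × 0.17 = 16.32
Sum = 82.06
82.06 ≥ 65 → Credit

Credit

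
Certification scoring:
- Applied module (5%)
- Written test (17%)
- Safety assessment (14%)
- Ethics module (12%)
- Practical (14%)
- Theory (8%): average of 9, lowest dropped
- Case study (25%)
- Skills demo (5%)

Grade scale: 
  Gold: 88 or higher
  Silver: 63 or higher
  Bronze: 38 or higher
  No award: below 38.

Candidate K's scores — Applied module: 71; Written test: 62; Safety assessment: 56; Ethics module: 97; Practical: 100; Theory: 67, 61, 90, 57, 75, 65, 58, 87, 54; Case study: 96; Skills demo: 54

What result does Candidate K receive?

Theory: drop 54 → average of remaining 8 = 560/8 = 70
Weighted total:
  Applied module 71 × 0.05 = 3.55
  Written test 62 × 0.17 = 10.54
  Safety assessment 56 × 0.14 = 7.84
  Ethics module 97 × 0.12 = 11.64
  Practical 100 × 0.14 = 14
  Theory 70 × 0.08 = 5.6
  Case study 96 × 0.25 = 24
  Skills demo 54 × 0.05 = 2.7
Sum = 79.87
79.87 is ≥ 63 and < 88 → Silver

Silver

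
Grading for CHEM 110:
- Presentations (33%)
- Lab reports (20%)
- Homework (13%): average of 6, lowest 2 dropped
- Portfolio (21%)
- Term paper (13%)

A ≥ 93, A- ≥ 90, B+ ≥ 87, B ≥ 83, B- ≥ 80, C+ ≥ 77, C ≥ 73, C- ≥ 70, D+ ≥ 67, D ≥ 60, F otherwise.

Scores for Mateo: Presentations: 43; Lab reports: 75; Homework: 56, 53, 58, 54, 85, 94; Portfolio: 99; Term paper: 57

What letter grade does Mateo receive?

D

Homework: drop 53, 54 → average of remaining 4 = 293/4 = 73.25
Weighted total:
  Presentations 43 × 0.33 = 14.19
  Lab reports 75 × 0.2 = 15
  Homework 73.25 × 0.13 = 9.5225
  Portfolio 99 × 0.21 = 20.79
  Term paper 57 × 0.13 = 7.41
Sum = 66.9125
66.9125 is ≥ 60 and < 67 → D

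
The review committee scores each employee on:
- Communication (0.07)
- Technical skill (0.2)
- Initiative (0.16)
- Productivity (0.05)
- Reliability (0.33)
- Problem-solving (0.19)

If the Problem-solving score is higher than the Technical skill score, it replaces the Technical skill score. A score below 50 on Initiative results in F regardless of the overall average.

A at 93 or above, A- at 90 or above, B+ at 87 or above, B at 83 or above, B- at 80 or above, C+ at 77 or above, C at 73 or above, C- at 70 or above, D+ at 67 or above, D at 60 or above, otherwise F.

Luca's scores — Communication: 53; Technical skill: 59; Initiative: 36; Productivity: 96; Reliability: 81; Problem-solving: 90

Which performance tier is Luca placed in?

F

Problem-solving (90) > Technical skill (59), so Technical skill counts as 90.
Initiative score 36 < 50: minimum not met.
Weighted total:
  Communication 53 × 0.07 = 3.71
  Technical skill 90 × 0.2 = 18
  Initiative 36 × 0.16 = 5.76
  Productivity 96 × 0.05 = 4.8
  Reliability 81 × 0.33 = 26.73
  Problem-solving 90 × 0.19 = 17.1
Sum = 76.1
Because the Initiative minimum was not met, the result is F.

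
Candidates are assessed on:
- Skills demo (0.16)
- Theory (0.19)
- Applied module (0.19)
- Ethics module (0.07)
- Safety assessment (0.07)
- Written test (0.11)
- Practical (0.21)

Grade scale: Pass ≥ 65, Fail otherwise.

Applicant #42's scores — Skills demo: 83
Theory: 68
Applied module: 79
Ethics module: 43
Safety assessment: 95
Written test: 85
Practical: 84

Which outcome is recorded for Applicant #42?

Weighted total:
  Skills demo 83 × 0.16 = 13.28
  Theory 68 × 0.19 = 12.92
  Applied module 79 × 0.19 = 15.01
  Ethics module 43 × 0.07 = 3.01
  Safety assessment 95 × 0.07 = 6.65
  Written test 85 × 0.11 = 9.35
  Practical 84 × 0.21 = 17.64
Sum = 77.86
77.86 ≥ 65 → Pass

Pass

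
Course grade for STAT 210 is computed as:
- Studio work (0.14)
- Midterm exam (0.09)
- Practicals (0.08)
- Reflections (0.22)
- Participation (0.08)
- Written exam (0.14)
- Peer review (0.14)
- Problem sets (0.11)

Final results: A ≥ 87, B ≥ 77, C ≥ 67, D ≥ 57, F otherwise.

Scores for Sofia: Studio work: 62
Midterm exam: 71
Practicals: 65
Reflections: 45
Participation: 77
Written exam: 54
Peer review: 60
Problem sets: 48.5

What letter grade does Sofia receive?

D

Weighted total:
  Studio work 62 × 0.14 = 8.68
  Midterm exam 71 × 0.09 = 6.39
  Practicals 65 × 0.08 = 5.2
  Reflections 45 × 0.22 = 9.9
  Participation 77 × 0.08 = 6.16
  Written exam 54 × 0.14 = 7.56
  Peer review 60 × 0.14 = 8.4
  Problem sets 48.5 × 0.11 = 5.335
Sum = 57.625
57.625 is ≥ 57 and < 67 → D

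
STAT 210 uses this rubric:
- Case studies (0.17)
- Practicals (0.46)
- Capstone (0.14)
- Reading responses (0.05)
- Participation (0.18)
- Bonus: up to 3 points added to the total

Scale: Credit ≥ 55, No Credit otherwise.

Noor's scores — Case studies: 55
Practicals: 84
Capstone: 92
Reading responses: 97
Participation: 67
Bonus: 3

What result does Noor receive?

Credit

Weighted total:
  Case studies 55 × 0.17 = 9.35
  Practicals 84 × 0.46 = 38.64
  Capstone 92 × 0.14 = 12.88
  Reading responses 97 × 0.05 = 4.85
  Participation 67 × 0.18 = 12.06
Sum = 77.78
Bonus: 77.78 + 3 = 80.78
80.78 ≥ 55 → Credit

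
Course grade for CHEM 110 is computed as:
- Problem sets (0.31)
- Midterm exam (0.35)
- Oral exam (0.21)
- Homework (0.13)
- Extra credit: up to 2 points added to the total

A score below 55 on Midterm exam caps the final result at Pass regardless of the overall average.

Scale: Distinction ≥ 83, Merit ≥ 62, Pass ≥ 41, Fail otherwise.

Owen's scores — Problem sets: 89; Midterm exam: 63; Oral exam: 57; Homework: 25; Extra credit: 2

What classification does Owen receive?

Merit

Midterm exam score 63 ≥ 55: minimum met.
Weighted total:
  Problem sets 89 × 0.31 = 27.59
  Midterm exam 63 × 0.35 = 22.05
  Oral exam 57 × 0.21 = 11.97
  Homework 25 × 0.13 = 3.25
Sum = 64.86
Extra credit: 64.86 + 2 = 66.86
66.86 is ≥ 62 and < 83 → Merit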